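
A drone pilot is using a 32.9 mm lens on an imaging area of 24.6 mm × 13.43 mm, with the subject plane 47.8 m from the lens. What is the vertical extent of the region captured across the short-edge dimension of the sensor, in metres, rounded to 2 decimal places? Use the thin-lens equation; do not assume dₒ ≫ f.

dₒ: 47.8 m = 47800 mm.
Similar triangles through the lens centre give W/dₒ = h/dᵢ; with 1/f = 1/dₒ + 1/dᵢ this gives W = h·(dₒ − f)/f.
W = 13.43 mm × (47800 − 32.9) / 32.9 = 13.43 × 1451.8875 ≈ 19498.850 mm = 19.4988 m.

19.50 m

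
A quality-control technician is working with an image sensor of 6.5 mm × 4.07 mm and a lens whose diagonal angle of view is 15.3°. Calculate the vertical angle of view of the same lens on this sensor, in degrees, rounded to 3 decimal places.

Sensor diagonal = √(6.5² + 4.07²) = √58.8149 ≈ 7.6691 mm.
From the diagonal AOV: f = 7.6691 / (2·tan(7.65°)) = 7.6691 / 0.26863 ≈ 28.5485 mm.
Vertical AOV = 2·arctan(4.07 / (2 × 28.5485)) = 2·arctan(0.07128) ≈ 8.1545°.

8.155°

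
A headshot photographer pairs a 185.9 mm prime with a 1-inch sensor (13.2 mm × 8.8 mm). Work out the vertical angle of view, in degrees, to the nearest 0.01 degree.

2.71°

Angle of view α = 2·arctan(h/2f) with h = 8.8 mm and f = 185.9 mm.
h/2f = 0.02367; arctan(0.02367) ≈ 1.3559°, so α ≈ 2.7117°.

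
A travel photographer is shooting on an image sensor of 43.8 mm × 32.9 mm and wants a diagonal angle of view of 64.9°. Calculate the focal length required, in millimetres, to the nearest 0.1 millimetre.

43.1 mm

Sensor diagonal = √(43.8² + 32.9²) = √3000.8500 ≈ 54.7800 mm.
From α = 2·arctan(d/2f) we get f = d / (2·tan(α/2)).
With d = 54.7800 mm and α/2 = 32.45°, tan(α/2) ≈ 0.63584, so f ≈ 54.7800 / 1.27169 ≈ 43.0766 mm.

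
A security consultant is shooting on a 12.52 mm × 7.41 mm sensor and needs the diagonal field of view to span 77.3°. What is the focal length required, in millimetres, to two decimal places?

Sensor diagonal = √(12.52² + 7.41²) = √211.6585 ≈ 14.5485 mm.
From α = 2·arctan(d/2f) we get f = d / (2·tan(α/2)).
With d = 14.5485 mm and α/2 = 38.65°, tan(α/2) ≈ 0.79972, so f ≈ 14.5485 / 1.59944 ≈ 9.0960 mm.

9.10 mm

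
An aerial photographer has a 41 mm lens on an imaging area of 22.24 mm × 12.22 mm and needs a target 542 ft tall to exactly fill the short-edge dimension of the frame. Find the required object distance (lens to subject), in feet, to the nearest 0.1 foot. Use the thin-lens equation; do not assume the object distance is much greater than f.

W: 542 ft × 304.8 mm/ft = 165201.59 mm.
Magnification m = h/W = dᵢ/dₒ; combined with 1/f = 1/dₒ + 1/dᵢ this gives dₒ = f·(1 + W/h).
dₒ = 41 mm × (1 + 165202/12.22) = 41 × 13519.9521 ≈ 554318.036 mm = 554318.036/304.8 ft = 1818.63 ft.

1818.6 ft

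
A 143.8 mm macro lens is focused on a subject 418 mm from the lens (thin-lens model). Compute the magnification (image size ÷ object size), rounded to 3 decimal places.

Thin lens: 1/f = 1/dₒ + 1/dᵢ → 1/dᵢ = 1/143.8 − 1/418 = 0.0045618 mm⁻¹, so dᵢ ≈ 219.2137 mm.
Magnification m = dᵢ/dₒ = 219.2137/418 ≈ 0.52443.

0.524×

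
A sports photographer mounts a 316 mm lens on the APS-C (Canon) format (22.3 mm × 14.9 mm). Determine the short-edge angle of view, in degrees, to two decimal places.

2.70°

Angle of view α = 2·arctan(h/2f) with h = 14.9 mm and f = 316 mm.
h/2f = 0.02358; arctan(0.02358) ≈ 1.3506°, so α ≈ 2.7011°.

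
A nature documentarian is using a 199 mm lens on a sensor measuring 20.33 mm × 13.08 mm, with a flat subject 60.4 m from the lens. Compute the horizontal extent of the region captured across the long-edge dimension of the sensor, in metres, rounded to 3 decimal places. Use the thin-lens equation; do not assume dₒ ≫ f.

dₒ: 60.4 m = 60400 mm.
Similar triangles through the lens centre give W/dₒ = w/dᵢ; with 1/f = 1/dₒ + 1/dᵢ this gives W = w·(dₒ − f)/f.
W = 20.33 mm × (60400 − 199) / 199 = 20.33 × 302.5176 ≈ 6150.183 mm = 6.15018 m.

6.150 m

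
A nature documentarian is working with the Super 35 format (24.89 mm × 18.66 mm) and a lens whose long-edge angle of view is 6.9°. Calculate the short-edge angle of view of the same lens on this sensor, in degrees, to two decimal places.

5.18°

From the long-edge AOV: f = 24.89 / (2·tan(3.45°)) = 24.89 / 0.12057 ≈ 206.4301 mm.
Short-edge AOV = 2·arctan(18.66 / (2 × 206.4301)) = 2·arctan(0.04520) ≈ 5.1757°.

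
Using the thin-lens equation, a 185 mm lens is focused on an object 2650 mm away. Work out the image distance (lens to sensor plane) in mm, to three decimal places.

198.884 mm

1/dᵢ = 1/f − 1/dₒ = 1/185 − 1/2650 = 0.0050280 mm⁻¹.
dᵢ = 1/0.0050280 ≈ 198.8844 mm.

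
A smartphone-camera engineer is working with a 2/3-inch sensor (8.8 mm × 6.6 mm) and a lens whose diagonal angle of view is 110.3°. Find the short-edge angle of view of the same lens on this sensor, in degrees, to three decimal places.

Sensor diagonal = √(8.8² + 6.6²) = √121.0000 ≈ 11.0000 mm.
From the diagonal AOV: f = 11.0000 / (2·tan(55.15°)) = 11.0000 / 2.87227 ≈ 3.8297 mm.
Short-edge AOV = 2·arctan(6.6 / (2 × 3.8297)) = 2·arctan(0.86168) ≈ 81.5017°.

81.502°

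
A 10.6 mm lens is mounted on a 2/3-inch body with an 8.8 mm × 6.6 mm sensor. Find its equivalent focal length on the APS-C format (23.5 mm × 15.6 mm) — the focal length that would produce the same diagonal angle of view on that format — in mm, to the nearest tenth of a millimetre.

27.2 mm

Sensor diagonal = √(8.8² + 6.6²) = √121.0000 ≈ 11.0000 mm.
Sensor diagonal = √(23.5² + 15.6²) = √795.6100 ≈ 28.2066 mm.
Equal angle of view means equal diagonal/f ratio, so f₂ = f₁ · (diagonal₂/diagonal₁) = 10.6 × 28.2066/11.0000.
f₂ = 10.6 × 2.56423 ≈ 27.181 mm.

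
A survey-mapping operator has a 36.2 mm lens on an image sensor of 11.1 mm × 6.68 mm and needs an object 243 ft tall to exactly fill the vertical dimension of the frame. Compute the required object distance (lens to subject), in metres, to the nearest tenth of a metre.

401.4 m

W: 243 ft × 304.8 mm/ft = 74066.40 mm.
Magnification m = h/W = dᵢ/dₒ; combined with 1/f = 1/dₒ + 1/dᵢ this gives dₒ = f·(1 + W/h).
dₒ = 36.2 mm × (1 + 74066.4/6.68) = 36.2 × 11088.7841 ≈ 401413.984 mm = 401.414 m.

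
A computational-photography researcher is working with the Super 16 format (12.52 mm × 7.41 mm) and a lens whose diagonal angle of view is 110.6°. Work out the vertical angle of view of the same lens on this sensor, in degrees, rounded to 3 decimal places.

72.674°

Sensor diagonal = √(12.52² + 7.41²) = √211.6585 ≈ 14.5485 mm.
From the diagonal AOV: f = 14.5485 / (2·tan(55.3°)) = 14.5485 / 2.88837 ≈ 5.0369 mm.
Vertical AOV = 2·arctan(7.41 / (2 × 5.0369)) = 2·arctan(0.73557) ≈ 72.6740°.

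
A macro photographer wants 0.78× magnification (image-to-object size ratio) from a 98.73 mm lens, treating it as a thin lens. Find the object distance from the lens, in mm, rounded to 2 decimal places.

225.31 mm

With m = dᵢ/dₒ and 1/f = 1/dₒ + 1/dᵢ, substituting dᵢ = m·dₒ gives 1/f = (1 + 1/m)/dₒ, hence dₒ = f·(1 + 1/m).
dₒ = 98.73 × (1 + 1/0.78) = 98.73 × 2.28205 ≈ 225.307 mm.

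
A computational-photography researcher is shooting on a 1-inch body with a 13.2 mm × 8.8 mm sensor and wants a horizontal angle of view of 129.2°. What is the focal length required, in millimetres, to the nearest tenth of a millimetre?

From α = 2·arctan(w/2f) we get f = w / (2·tan(α/2)).
With w = 13.2 mm and α/2 = 64.6°, tan(α/2) ≈ 2.10600, so f ≈ 13.2 / 4.21199 ≈ 3.1339 mm.

3.1 mm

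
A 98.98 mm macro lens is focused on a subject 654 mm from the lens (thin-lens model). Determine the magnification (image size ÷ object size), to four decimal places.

0.1783×

Thin lens: 1/f = 1/dₒ + 1/dᵢ → 1/dᵢ = 1/98.98 − 1/654 = 0.0085740 mm⁻¹, so dᵢ ≈ 116.6317 mm.
Magnification m = dᵢ/dₒ = 116.6317/654 ≈ 0.17834.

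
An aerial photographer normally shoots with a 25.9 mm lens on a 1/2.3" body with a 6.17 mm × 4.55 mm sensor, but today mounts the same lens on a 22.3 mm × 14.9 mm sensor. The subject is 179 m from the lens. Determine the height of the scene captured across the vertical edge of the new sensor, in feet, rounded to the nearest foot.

The focal length stays 25.9 mm; the relevant sensor dimension is now h = 14.9 mm. Object distance dₒ = 179 m = 179000 mm.
Thin-lens field height W = h·(dₒ − f)/f = 14.9 × (179000 − 25.9)/25.9 ≈ 102961.934 mm = 102961.934/304.8 ft = 337.802 ft.

338 ft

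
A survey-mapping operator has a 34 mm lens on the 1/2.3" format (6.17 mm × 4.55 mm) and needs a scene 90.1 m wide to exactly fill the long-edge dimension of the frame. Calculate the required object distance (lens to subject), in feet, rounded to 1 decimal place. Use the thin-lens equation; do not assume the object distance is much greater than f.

W: 90.1 m = 90100 mm.
Magnification m = w/W = dᵢ/dₒ; combined with 1/f = 1/dₒ + 1/dᵢ this gives dₒ = f·(1 + W/w).
dₒ = 34 mm × (1 + 90100/6.17) = 34 × 14603.9173 ≈ 496533.190 mm = 496533.190/304.8 ft = 1629.05 ft.

1629.0 ft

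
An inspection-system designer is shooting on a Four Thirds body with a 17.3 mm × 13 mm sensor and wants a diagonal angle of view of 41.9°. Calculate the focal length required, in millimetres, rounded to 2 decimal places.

28.26 mm

Sensor diagonal = √(17.3² + 13²) = √468.2900 ≈ 21.6400 mm.
From α = 2·arctan(d/2f) we get f = d / (2·tan(α/2)).
With d = 21.6400 mm and α/2 = 20.95°, tan(α/2) ≈ 0.38286, so f ≈ 21.6400 / 0.76573 ≈ 28.2608 mm.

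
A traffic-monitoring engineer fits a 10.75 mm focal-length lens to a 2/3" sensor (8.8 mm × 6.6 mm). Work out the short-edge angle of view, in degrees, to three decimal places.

34.131°

Angle of view α = 2·arctan(h/2f) with h = 6.6 mm and f = 10.75 mm.
h/2f = 0.30698; arctan(0.30698) ≈ 17.0653°, so α ≈ 34.1305°.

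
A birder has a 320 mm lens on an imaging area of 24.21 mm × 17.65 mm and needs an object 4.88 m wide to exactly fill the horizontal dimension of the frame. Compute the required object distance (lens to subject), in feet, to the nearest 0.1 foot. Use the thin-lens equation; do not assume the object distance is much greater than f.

W: 4.88 m = 4880 mm.
Magnification m = w/W = dᵢ/dₒ; combined with 1/f = 1/dₒ + 1/dᵢ this gives dₒ = f·(1 + W/w).
dₒ = 320 mm × (1 + 4880/24.21) = 320 × 202.5696 ≈ 64822.272 mm = 64822.272/304.8 ft = 212.672 ft.

212.7 ft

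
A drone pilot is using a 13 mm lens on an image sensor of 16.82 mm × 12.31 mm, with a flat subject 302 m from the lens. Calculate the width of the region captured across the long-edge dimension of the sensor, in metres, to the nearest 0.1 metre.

390.7 m

dₒ: 302 m = 302000 mm.
Similar triangles through the lens centre give W/dₒ = w/dᵢ; with 1/f = 1/dₒ + 1/dᵢ this gives W = w·(dₒ − f)/f.
W = 16.82 mm × (302000 − 13) / 13 = 16.82 × 23229.7692 ≈ 390724.718 mm = 390.725 m.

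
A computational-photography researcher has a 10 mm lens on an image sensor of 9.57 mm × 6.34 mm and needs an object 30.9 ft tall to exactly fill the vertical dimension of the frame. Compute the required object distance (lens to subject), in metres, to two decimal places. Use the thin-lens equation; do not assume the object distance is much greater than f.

14.87 m

W: 30.9 ft × 304.8 mm/ft = 9418.32 mm.
Magnification m = h/W = dᵢ/dₒ; combined with 1/f = 1/dₒ + 1/dᵢ this gives dₒ = f·(1 + W/h).
dₒ = 10 mm × (1 + 9418.32/6.34) = 10 × 1486.5394 ≈ 14865.394 mm = 14.8654 m.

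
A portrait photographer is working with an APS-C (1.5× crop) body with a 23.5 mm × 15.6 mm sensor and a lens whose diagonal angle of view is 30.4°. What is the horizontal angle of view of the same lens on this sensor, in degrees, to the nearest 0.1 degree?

Sensor diagonal = √(23.5² + 15.6²) = √795.6100 ≈ 28.2066 mm.
From the diagonal AOV: f = 28.2066 / (2·tan(15.2°)) = 28.2066 / 0.54339 ≈ 51.9087 mm.
Horizontal AOV = 2·arctan(23.5 / (2 × 51.9087)) = 2·arctan(0.22636) ≈ 25.5090°.

25.5°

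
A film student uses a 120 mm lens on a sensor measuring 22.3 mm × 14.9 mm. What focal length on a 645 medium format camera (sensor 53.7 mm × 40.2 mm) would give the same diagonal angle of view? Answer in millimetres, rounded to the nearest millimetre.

Sensor diagonal = √(22.3² + 14.9²) = √719.3000 ≈ 26.8198 mm.
Sensor diagonal = √(53.7² + 40.2²) = √4499.7300 ≈ 67.0800 mm.
Equal angle of view means equal diagonal/f ratio, so f₂ = f₁ · (diagonal₂/diagonal₁) = 120 × 67.0800/26.8198.
f₂ = 120 × 2.50114 ≈ 300.137 mm.

300 mm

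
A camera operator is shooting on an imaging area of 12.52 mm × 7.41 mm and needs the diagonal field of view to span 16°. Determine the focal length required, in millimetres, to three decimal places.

51.759 mm

Sensor diagonal = √(12.52² + 7.41²) = √211.6585 ≈ 14.5485 mm.
From α = 2·arctan(d/2f) we get f = d / (2·tan(α/2)).
With d = 14.5485 mm and α/2 = 8°, tan(α/2) ≈ 0.14054, so f ≈ 14.5485 / 0.28108 ≈ 51.7589 mm.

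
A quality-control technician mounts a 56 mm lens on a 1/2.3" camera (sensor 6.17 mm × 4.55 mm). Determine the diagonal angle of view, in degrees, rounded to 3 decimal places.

Sensor diagonal = √(6.17² + 4.55²) = √58.7714 ≈ 7.6663 mm.
Angle of view α = 2·arctan(d/2f) with d = 7.6663 mm and f = 56 mm.
d/2f = 0.06845; arctan(0.06845) ≈ 3.9157°, so α ≈ 7.8314°.

7.831°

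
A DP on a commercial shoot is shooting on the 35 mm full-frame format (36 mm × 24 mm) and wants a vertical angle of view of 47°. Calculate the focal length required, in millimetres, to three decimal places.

27.598 mm

From α = 2·arctan(h/2f) we get f = h / (2·tan(α/2)).
With h = 24 mm and α/2 = 23.5°, tan(α/2) ≈ 0.43481, so f ≈ 24 / 0.86962 ≈ 27.5981 mm.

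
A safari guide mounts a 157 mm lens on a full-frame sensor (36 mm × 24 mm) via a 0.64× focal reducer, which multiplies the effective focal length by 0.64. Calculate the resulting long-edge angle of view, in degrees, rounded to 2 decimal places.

20.31°

Effective focal length f = 157 × 0.64 = 100.48 mm.
α = 2·arctan(36 / (2 × 100.48)) = 2·arctan(0.17914) ≈ 20.3125°.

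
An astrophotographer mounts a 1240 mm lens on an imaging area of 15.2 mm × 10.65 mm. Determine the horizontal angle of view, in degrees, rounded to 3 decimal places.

Angle of view α = 2·arctan(w/2f) with w = 15.2 mm and f = 1240 mm.
w/2f = 0.00613; arctan(0.00613) ≈ 0.3512°, so α ≈ 0.7023°.

0.702°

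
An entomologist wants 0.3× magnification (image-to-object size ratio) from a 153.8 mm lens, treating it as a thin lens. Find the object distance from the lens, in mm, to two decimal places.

666.47 mm

With m = dᵢ/dₒ and 1/f = 1/dₒ + 1/dᵢ, substituting dᵢ = m·dₒ gives 1/f = (1 + 1/m)/dₒ, hence dₒ = f·(1 + 1/m).
dₒ = 153.8 × (1 + 1/0.3) = 153.8 × 4.33333 ≈ 666.467 mm.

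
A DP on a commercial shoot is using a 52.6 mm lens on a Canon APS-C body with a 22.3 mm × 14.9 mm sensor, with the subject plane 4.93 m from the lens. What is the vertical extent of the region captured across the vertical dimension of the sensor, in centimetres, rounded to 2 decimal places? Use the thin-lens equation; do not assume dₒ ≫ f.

dₒ: 4.93 m = 4930 mm.
Similar triangles through the lens centre give W/dₒ = h/dᵢ; with 1/f = 1/dₒ + 1/dᵢ this gives W = h·(dₒ − f)/f.
W = 14.9 mm × (4930 − 52.6) / 52.6 = 14.9 × 92.7262 ≈ 1381.621 mm = 138.162 cm.

138.16 cm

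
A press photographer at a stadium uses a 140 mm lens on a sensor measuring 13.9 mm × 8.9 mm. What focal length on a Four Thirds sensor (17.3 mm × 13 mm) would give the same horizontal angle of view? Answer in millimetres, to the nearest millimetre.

174 mm

Equal angle of view means equal width/f ratio, so f₂ = f₁ · (width₂/width₁) = 140 × 17.3/13.9.
f₂ = 140 × 1.24460 ≈ 174.245 mm.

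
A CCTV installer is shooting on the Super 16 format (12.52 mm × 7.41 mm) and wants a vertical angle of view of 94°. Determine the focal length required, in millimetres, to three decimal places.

3.455 mm

From α = 2·arctan(h/2f) we get f = h / (2·tan(α/2)).
With h = 7.41 mm and α/2 = 47°, tan(α/2) ≈ 1.07237, so f ≈ 7.41 / 2.14474 ≈ 3.4550 mm.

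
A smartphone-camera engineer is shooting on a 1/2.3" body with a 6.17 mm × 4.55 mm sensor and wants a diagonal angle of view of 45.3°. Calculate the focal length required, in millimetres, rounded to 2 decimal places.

Sensor diagonal = √(6.17² + 4.55²) = √58.7714 ≈ 7.6663 mm.
From α = 2·arctan(d/2f) we get f = d / (2·tan(α/2)).
With d = 7.6663 mm and α/2 = 22.65°, tan(α/2) ≈ 0.41728, so f ≈ 7.6663 / 0.83457 ≈ 9.1859 mm.

9.19 mm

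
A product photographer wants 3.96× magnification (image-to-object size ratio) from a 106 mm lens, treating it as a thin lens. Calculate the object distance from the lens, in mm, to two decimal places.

132.77 mm

With m = dᵢ/dₒ and 1/f = 1/dₒ + 1/dᵢ, substituting dᵢ = m·dₒ gives 1/f = (1 + 1/m)/dₒ, hence dₒ = f·(1 + 1/m).
dₒ = 106 × (1 + 1/3.96) = 106 × 1.25253 ≈ 132.768 mm.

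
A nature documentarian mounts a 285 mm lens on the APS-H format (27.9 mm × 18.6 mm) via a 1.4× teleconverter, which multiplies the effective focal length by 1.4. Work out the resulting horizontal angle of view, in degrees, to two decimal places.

4.00°

Effective focal length f = 285 × 1.4 = 399 mm.
α = 2·arctan(27.9 / (2 × 399)) = 2·arctan(0.03496) ≈ 4.0048°.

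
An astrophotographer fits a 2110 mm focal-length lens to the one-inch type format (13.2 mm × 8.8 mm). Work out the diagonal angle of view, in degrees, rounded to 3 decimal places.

0.431°

Sensor diagonal = √(13.2² + 8.8²) = √251.6800 ≈ 15.8644 mm.
Angle of view α = 2·arctan(d/2f) with d = 15.8644 mm and f = 2110 mm.
d/2f = 0.00376; arctan(0.00376) ≈ 0.2154°, so α ≈ 0.4308°.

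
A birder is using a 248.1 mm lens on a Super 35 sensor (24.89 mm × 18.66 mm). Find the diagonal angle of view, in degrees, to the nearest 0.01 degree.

7.17°

Sensor diagonal = √(24.89² + 18.66²) = √967.7077 ≈ 31.1080 mm.
Angle of view α = 2·arctan(d/2f) with d = 31.1080 mm and f = 248.1 mm.
d/2f = 0.06269; arctan(0.06269) ≈ 3.5873°, so α ≈ 7.1746°.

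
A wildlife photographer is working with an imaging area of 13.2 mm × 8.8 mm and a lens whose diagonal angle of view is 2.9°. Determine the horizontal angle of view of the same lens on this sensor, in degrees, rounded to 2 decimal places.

2.41°

Sensor diagonal = √(13.2² + 8.8²) = √251.6800 ≈ 15.8644 mm.
From the diagonal AOV: f = 15.8644 / (2·tan(1.45°)) = 15.8644 / 0.05063 ≈ 313.3692 mm.
Horizontal AOV = 2·arctan(13.2 / (2 × 313.3692)) = 2·arctan(0.02106) ≈ 2.4131°.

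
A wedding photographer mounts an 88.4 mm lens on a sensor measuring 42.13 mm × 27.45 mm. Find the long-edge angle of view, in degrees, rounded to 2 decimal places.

26.81°

Angle of view α = 2·arctan(w/2f) with w = 42.13 mm and f = 88.4 mm.
w/2f = 0.23829; arctan(0.23829) ≈ 13.4032°, so α ≈ 26.8063°.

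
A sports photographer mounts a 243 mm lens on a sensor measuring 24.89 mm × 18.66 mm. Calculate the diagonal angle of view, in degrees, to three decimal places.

7.325°

Sensor diagonal = √(24.89² + 18.66²) = √967.7077 ≈ 31.1080 mm.
Angle of view α = 2·arctan(d/2f) with d = 31.1080 mm and f = 243 mm.
d/2f = 0.06401; arctan(0.06401) ≈ 3.6624°, so α ≈ 7.3248°.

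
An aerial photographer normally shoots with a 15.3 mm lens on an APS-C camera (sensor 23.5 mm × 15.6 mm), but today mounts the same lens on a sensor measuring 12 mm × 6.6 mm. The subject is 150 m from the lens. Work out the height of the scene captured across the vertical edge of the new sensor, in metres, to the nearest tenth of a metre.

The focal length stays 15.3 mm; the relevant sensor dimension is now h = 6.6 mm. Object distance dₒ = 150 m = 150000 mm.
Thin-lens field height W = h·(dₒ − f)/f = 6.6 × (150000 − 15.3)/15.3 ≈ 64699.282 mm = 64.6993 m.

64.7 m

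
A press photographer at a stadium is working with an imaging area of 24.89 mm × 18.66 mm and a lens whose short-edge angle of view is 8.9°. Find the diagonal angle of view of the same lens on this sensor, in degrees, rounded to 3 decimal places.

From the short-edge AOV: f = 18.66 / (2·tan(4.45°)) = 18.66 / 0.15565 ≈ 119.8864 mm.
Sensor diagonal = √(24.89² + 18.66²) = √967.7077 ≈ 31.1080 mm.
Diagonal AOV = 2·arctan(31.1080 / (2 × 119.8864)) = 2·arctan(0.12974) ≈ 14.7845°.

14.784°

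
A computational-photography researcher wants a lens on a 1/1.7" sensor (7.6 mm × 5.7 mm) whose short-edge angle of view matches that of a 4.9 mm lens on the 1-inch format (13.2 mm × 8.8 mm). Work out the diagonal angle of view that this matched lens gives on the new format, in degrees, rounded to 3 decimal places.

112.500°

Equal short-edge AOV ⇒ f₂ = f₁ · 5.7/8.8 = 4.9 × 0.64773 ≈ 3.1739 mm.
Sensor diagonal = √(7.6² + 5.7²) = √90.2500 ≈ 9.5000 mm.
Diagonal AOV on the new format = 2·arctan(9.5000 / (2 × 3.1739)) = 2·arctan(1.49660) ≈ 112.4997°.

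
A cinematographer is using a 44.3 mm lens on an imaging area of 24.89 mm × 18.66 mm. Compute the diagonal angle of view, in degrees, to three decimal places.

38.693°

Sensor diagonal = √(24.89² + 18.66²) = √967.7077 ≈ 31.1080 mm.
Angle of view α = 2·arctan(d/2f) with d = 31.1080 mm and f = 44.3 mm.
d/2f = 0.35111; arctan(0.35111) ≈ 19.3465°, so α ≈ 38.6930°.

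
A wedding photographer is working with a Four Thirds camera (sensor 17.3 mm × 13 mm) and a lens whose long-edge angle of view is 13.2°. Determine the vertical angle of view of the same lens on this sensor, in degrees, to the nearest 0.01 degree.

From the long-edge AOV: f = 17.3 / (2·tan(6.6°)) = 17.3 / 0.23141 ≈ 74.7598 mm.
Vertical AOV = 2·arctan(13 / (2 × 74.7598)) = 2·arctan(0.08695) ≈ 9.9382°.

9.94°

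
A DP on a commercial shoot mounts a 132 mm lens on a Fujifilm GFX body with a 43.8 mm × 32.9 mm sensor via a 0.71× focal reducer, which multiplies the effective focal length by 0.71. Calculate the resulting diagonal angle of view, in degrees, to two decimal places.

32.58°

Effective focal length f = 132 × 0.71 = 93.72 mm.
Sensor diagonal = √(43.8² + 32.9²) = √3000.8500 ≈ 54.7800 mm.
α = 2·arctan(54.780 / (2 × 93.72)) = 2·arctan(0.29225) ≈ 32.5824°.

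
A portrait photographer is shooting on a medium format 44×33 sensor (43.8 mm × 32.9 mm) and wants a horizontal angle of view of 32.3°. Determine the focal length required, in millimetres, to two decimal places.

75.63 mm

From α = 2·arctan(w/2f) we get f = w / (2·tan(α/2)).
With w = 43.8 mm and α/2 = 16.15°, tan(α/2) ≈ 0.28958, so f ≈ 43.8 / 0.57916 ≈ 75.6266 mm.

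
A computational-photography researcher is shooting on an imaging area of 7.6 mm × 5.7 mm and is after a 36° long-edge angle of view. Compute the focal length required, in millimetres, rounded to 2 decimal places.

11.70 mm

From α = 2·arctan(w/2f) we get f = w / (2·tan(α/2)).
With w = 7.6 mm and α/2 = 18°, tan(α/2) ≈ 0.32492, so f ≈ 7.6 / 0.64984 ≈ 11.6952 mm.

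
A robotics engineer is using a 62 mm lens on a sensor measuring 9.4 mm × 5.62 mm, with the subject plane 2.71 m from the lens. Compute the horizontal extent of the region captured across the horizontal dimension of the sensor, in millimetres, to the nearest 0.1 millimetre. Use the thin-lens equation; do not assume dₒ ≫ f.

401.5 mm

dₒ: 2.71 m = 2710 mm.
Similar triangles through the lens centre give W/dₒ = w/dᵢ; with 1/f = 1/dₒ + 1/dᵢ this gives W = w·(dₒ − f)/f.
W = 9.4 mm × (2710 − 62) / 62 = 9.4 × 42.7097 ≈ 401.471 mm.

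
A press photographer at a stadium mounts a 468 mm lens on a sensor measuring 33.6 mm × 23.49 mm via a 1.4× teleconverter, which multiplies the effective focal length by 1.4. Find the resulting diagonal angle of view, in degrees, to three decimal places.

Effective focal length f = 468 × 1.4 = 655.2 mm.
Sensor diagonal = √(33.6² + 23.49²) = √1680.7401 ≈ 40.9968 mm.
α = 2·arctan(40.997 / (2 × 655.2)) = 2·arctan(0.03129) ≈ 3.5839°.

3.584°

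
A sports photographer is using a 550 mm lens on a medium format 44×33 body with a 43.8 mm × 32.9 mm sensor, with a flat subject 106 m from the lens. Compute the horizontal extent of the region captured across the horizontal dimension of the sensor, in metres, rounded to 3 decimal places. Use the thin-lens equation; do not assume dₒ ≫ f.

dₒ: 106 m = 106000 mm.
Similar triangles through the lens centre give W/dₒ = w/dᵢ; with 1/f = 1/dₒ + 1/dᵢ this gives W = w·(dₒ − f)/f.
W = 43.8 mm × (106000 − 550) / 550 = 43.8 × 191.7273 ≈ 8397.655 mm = 8.39765 m.

8.398 m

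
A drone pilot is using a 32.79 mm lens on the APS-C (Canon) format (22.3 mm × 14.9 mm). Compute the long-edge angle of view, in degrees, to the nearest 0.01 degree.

37.56°

Angle of view α = 2·arctan(w/2f) with w = 22.3 mm and f = 32.79 mm.
w/2f = 0.34004; arctan(0.34004) ≈ 18.7802°, so α ≈ 37.5605°.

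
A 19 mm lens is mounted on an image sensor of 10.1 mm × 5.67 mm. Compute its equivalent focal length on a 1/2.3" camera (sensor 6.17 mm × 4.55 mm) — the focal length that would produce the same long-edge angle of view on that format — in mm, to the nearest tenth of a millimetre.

11.6 mm

Equal angle of view means equal width/f ratio, so f₂ = f₁ · (width₂/width₁) = 19 × 6.17/10.1.
f₂ = 19 × 0.61089 ≈ 11.607 mm.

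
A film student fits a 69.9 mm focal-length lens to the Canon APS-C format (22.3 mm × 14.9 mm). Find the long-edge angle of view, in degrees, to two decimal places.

Angle of view α = 2·arctan(w/2f) with w = 22.3 mm and f = 69.9 mm.
w/2f = 0.15951; arctan(0.15951) ≈ 9.0631°, so α ≈ 18.1262°.

18.13°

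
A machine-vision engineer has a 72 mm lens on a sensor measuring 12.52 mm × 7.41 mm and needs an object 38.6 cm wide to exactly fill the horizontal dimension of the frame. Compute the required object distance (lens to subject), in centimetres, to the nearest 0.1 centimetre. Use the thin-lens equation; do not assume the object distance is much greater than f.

W: 38.6 cm = 386 mm.
Magnification m = w/W = dᵢ/dₒ; combined with 1/f = 1/dₒ + 1/dᵢ this gives dₒ = f·(1 + W/w).
dₒ = 72 mm × (1 + 386/12.52) = 72 × 31.8307 ≈ 2291.808 mm = 229.181 cm.

229.2 cm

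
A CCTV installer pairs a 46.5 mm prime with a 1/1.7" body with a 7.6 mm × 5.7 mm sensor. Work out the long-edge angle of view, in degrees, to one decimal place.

Angle of view α = 2·arctan(w/2f) with w = 7.6 mm and f = 46.5 mm.
w/2f = 0.08172; arctan(0.08172) ≈ 4.6719°, so α ≈ 9.3437°.

9.3°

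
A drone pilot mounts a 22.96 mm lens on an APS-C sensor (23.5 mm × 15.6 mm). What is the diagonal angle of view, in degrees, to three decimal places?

Sensor diagonal = √(23.5² + 15.6²) = √795.6100 ≈ 28.2066 mm.
Angle of view α = 2·arctan(d/2f) with d = 28.2066 mm and f = 22.96 mm.
d/2f = 0.61425; arctan(0.61425) ≈ 31.5605°, so α ≈ 63.1210°.

63.121°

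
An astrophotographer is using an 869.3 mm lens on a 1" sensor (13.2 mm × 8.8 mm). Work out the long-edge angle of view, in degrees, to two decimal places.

Angle of view α = 2·arctan(w/2f) with w = 13.2 mm and f = 869.3 mm.
w/2f = 0.00759; arctan(0.00759) ≈ 0.4350°, so α ≈ 0.8700°.

0.87°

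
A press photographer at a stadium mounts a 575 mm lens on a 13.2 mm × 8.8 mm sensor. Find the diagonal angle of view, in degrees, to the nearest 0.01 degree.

1.58°

Sensor diagonal = √(13.2² + 8.8²) = √251.6800 ≈ 15.8644 mm.
Angle of view α = 2·arctan(d/2f) with d = 15.8644 mm and f = 575 mm.
d/2f = 0.01380; arctan(0.01380) ≈ 0.7904°, so α ≈ 1.5807°.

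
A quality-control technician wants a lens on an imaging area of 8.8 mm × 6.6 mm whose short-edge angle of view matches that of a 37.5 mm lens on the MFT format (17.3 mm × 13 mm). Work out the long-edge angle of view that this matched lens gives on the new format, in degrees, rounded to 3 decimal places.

26.026°

Equal short-edge AOV ⇒ f₂ = f₁ · 6.6/13 = 37.5 × 0.50769 ≈ 19.0385 mm.
Long-edge AOV on the new format = 2·arctan(8.8 / (2 × 19.0385)) = 2·arctan(0.23111) ≈ 26.0264°.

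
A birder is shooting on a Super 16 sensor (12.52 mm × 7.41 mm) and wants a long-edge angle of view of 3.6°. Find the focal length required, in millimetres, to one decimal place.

199.2 mm

From α = 2·arctan(w/2f) we get f = w / (2·tan(α/2)).
With w = 12.52 mm and α/2 = 1.8°, tan(α/2) ≈ 0.03143, so f ≈ 12.52 / 0.06285 ≈ 199.1964 mm.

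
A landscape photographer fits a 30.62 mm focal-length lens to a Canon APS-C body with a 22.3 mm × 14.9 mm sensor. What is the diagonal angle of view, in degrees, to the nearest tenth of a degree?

Sensor diagonal = √(22.3² + 14.9²) = √719.3000 ≈ 26.8198 mm.
Angle of view α = 2·arctan(d/2f) with d = 26.8198 mm and f = 30.62 mm.
d/2f = 0.43795; arctan(0.43795) ≈ 23.6508°, so α ≈ 47.3016°.

47.3°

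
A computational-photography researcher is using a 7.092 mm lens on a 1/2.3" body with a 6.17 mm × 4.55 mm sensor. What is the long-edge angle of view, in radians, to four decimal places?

Angle of view α = 2·arctan(w/2f) with w = 6.17 mm and f = 7.092 mm.
w/2f = 0.43500; arctan(0.43500) ≈ 0.4103 rad, so α ≈ 0.8206 rad.

0.8206 rad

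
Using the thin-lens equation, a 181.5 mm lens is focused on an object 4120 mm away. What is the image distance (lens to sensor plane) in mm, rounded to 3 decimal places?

1/dᵢ = 1/f − 1/dₒ = 1/181.5 − 1/4120 = 0.0052669 mm⁻¹.
dᵢ = 1/0.0052669 ≈ 189.8642 mm.

189.864 mm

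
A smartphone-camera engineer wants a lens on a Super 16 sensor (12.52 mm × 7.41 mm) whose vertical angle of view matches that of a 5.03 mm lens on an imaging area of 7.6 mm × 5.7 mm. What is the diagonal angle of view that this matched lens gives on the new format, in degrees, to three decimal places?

96.094°

Equal vertical AOV ⇒ f₂ = f₁ · 7.41/5.7 = 5.03 × 1.30000 ≈ 6.5390 mm.
Sensor diagonal = √(12.52² + 7.41²) = √211.6585 ≈ 14.5485 mm.
Diagonal AOV on the new format = 2·arctan(14.5485 / (2 × 6.5390)) = 2·arctan(1.11244) ≈ 96.0937°.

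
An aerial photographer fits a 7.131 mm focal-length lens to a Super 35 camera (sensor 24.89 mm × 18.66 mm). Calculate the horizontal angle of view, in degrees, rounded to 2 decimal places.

Angle of view α = 2·arctan(w/2f) with w = 24.89 mm and f = 7.131 mm.
w/2f = 1.74520; arctan(1.74520) ≈ 60.1872°, so α ≈ 120.3745°.

120.37°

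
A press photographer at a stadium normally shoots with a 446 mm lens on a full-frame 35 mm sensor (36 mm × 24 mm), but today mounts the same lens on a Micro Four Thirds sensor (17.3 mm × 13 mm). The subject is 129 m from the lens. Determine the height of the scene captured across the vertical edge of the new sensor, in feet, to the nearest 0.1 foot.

12.3 ft

The focal length stays 446 mm; the relevant sensor dimension is now h = 13 mm. Object distance dₒ = 129 m = 129000 mm.
Thin-lens field height W = h·(dₒ − f)/f = 13 × (129000 − 446)/446 ≈ 3747.090 mm = 3747.090/304.8 ft = 12.2936 ft.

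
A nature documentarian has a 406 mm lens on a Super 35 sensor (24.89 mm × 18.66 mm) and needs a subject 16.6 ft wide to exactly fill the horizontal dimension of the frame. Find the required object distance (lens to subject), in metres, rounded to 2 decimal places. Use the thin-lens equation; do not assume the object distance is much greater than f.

82.94 m

W: 16.6 ft × 304.8 mm/ft = 5059.68 mm.
Magnification m = w/W = dᵢ/dₒ; combined with 1/f = 1/dₒ + 1/dᵢ this gives dₒ = f·(1 + W/w).
dₒ = 406 mm × (1 + 5059.68/24.89) = 406 × 204.2816 ≈ 82938.343 mm = 82.9383 m.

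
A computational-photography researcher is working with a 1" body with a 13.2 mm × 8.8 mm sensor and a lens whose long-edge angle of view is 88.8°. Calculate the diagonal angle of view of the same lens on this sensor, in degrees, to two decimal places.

99.29°

From the long-edge AOV: f = 13.2 / (2·tan(44.4°)) = 13.2 / 1.95854 ≈ 6.7397 mm.
Sensor diagonal = √(13.2² + 8.8²) = √251.6800 ≈ 15.8644 mm.
Diagonal AOV = 2·arctan(15.8644 / (2 × 6.7397)) = 2·arctan(1.17694) ≈ 99.2934°.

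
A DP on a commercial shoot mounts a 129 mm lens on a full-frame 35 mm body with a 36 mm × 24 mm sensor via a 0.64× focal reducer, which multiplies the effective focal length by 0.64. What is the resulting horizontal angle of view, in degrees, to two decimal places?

24.60°

Effective focal length f = 129 × 0.64 = 82.56 mm.
α = 2·arctan(36 / (2 × 82.56)) = 2·arctan(0.21802) ≈ 24.5987°.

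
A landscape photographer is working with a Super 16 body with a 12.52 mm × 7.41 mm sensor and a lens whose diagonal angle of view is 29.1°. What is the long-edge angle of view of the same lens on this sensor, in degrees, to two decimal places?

25.18°

Sensor diagonal = √(12.52² + 7.41²) = √211.6585 ≈ 14.5485 mm.
From the diagonal AOV: f = 14.5485 / (2·tan(14.55°)) = 14.5485 / 0.51910 ≈ 28.0265 mm.
Long-edge AOV = 2·arctan(12.52 / (2 × 28.0265)) = 2·arctan(0.22336) ≈ 25.1818°.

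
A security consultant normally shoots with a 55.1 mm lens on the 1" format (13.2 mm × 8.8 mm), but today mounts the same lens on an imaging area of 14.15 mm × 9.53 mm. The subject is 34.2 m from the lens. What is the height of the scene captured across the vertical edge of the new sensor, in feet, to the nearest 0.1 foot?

The focal length stays 55.1 mm; the relevant sensor dimension is now h = 9.53 mm. Object distance dₒ = 34.2 m = 34200 mm.
Thin-lens field height W = h·(dₒ − f)/f = 9.53 × (34200 − 55.1)/55.1 ≈ 5905.642 mm = 5905.642/304.8 ft = 19.3755 ft.

19.4 ft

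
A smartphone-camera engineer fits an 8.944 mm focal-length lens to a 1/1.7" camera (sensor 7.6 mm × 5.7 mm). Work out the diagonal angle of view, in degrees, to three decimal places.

Sensor diagonal = √(7.6² + 5.7²) = √90.2500 ≈ 9.5000 mm.
Angle of view α = 2·arctan(d/2f) with d = 9.5000 mm and f = 8.944 mm.
d/2f = 0.53108; arctan(0.53108) ≈ 27.9720°, so α ≈ 55.9440°.

55.944°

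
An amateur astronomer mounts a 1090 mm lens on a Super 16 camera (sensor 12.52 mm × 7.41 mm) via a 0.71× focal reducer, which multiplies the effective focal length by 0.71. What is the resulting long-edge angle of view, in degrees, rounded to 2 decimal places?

0.93°

Effective focal length f = 1090 × 0.71 = 773.9 mm.
α = 2·arctan(12.52 / (2 × 773.9)) = 2·arctan(0.00809) ≈ 0.9269°.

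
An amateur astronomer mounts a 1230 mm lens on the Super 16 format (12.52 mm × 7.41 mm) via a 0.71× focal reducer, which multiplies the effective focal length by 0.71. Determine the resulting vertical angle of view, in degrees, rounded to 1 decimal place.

0.5°

Effective focal length f = 1230 × 0.71 = 873.3 mm.
α = 2·arctan(7.41 / (2 × 873.3)) = 2·arctan(0.00424) ≈ 0.4862°.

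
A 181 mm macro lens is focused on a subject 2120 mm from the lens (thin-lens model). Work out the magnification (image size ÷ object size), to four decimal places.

Thin lens: 1/f = 1/dₒ + 1/dᵢ → 1/dᵢ = 1/181 − 1/2120 = 0.0050532 mm⁻¹, so dᵢ ≈ 197.8958 mm.
Magnification m = dᵢ/dₒ = 197.8958/2120 ≈ 0.09335.

0.0933×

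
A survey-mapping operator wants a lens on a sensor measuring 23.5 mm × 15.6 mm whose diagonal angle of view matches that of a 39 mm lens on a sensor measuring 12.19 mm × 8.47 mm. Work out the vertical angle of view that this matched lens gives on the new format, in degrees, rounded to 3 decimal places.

12.017°

Sensor diagonal = √(12.19² + 8.47²) = √220.3370 ≈ 14.8438 mm.
Sensor diagonal = √(23.5² + 15.6²) = √795.6100 ≈ 28.2066 mm.
Equal diagonal AOV ⇒ f₂ = f₁ · 28.2066/14.8438 = 39 × 1.90023 ≈ 74.1090 mm.
Vertical AOV on the new format = 2·arctan(15.6 / (2 × 74.1090)) = 2·arctan(0.10525) ≈ 12.0166°.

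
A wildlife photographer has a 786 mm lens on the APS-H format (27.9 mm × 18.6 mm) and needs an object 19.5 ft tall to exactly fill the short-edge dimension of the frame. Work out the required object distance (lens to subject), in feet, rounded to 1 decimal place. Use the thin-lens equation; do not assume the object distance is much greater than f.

826.6 ft

W: 19.5 ft × 304.8 mm/ft = 5943.60 mm.
Magnification m = h/W = dᵢ/dₒ; combined with 1/f = 1/dₒ + 1/dᵢ this gives dₒ = f·(1 + W/h).
dₒ = 786 mm × (1 + 5943.6/18.6) = 786 × 320.5484 ≈ 251951.024 mm = 251951.024/304.8 ft = 826.611 ft.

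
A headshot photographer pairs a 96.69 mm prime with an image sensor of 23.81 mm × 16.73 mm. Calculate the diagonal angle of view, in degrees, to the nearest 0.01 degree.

Sensor diagonal = √(23.81² + 16.73²) = √846.8090 ≈ 29.1000 mm.
Angle of view α = 2·arctan(d/2f) with d = 29.1000 mm and f = 96.69 mm.
d/2f = 0.15048; arctan(0.15048) ≈ 8.5577°, so α ≈ 17.1154°.

17.12°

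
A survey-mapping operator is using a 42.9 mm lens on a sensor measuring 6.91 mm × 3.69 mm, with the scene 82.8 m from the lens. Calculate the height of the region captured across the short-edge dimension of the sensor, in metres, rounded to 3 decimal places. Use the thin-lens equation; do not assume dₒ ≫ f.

dₒ: 82.8 m = 82800 mm.
Similar triangles through the lens centre give W/dₒ = h/dᵢ; with 1/f = 1/dₒ + 1/dᵢ this gives W = h·(dₒ − f)/f.
W = 3.69 mm × (82800 − 42.9) / 42.9 = 3.69 × 1929.0699 ≈ 7118.268 mm = 7.11827 m.

7.118 m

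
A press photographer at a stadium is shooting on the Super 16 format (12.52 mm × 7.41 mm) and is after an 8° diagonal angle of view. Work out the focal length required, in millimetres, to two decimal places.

Sensor diagonal = √(12.52² + 7.41²) = √211.6585 ≈ 14.5485 mm.
From α = 2·arctan(d/2f) we get f = d / (2·tan(α/2)).
With d = 14.5485 mm and α/2 = 4°, tan(α/2) ≈ 0.06993, so f ≈ 14.5485 / 0.13985 ≈ 104.0265 mm.

104.03 mm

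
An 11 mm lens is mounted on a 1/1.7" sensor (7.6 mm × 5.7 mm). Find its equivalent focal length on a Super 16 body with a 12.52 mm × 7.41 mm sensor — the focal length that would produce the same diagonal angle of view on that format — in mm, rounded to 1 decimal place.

16.8 mm

Sensor diagonal = √(7.6² + 5.7²) = √90.2500 ≈ 9.5000 mm.
Sensor diagonal = √(12.52² + 7.41²) = √211.6585 ≈ 14.5485 mm.
Equal angle of view means equal diagonal/f ratio, so f₂ = f₁ · (diagonal₂/diagonal₁) = 11 × 14.5485/9.5000.
f₂ = 11 × 1.53142 ≈ 16.846 mm.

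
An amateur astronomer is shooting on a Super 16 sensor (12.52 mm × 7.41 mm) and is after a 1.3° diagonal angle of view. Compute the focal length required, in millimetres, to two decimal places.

641.18 mm

Sensor diagonal = √(12.52² + 7.41²) = √211.6585 ≈ 14.5485 mm.
From α = 2·arctan(d/2f) we get f = d / (2·tan(α/2)).
With d = 14.5485 mm and α/2 = 0.65°, tan(α/2) ≈ 0.01135, so f ≈ 14.5485 / 0.02269 ≈ 641.1778 mm.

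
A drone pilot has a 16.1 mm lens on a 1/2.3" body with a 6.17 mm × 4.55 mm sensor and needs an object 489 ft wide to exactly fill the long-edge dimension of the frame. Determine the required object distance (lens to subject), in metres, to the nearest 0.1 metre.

W: 489 ft × 304.8 mm/ft = 149047.20 mm.
Magnification m = w/W = dᵢ/dₒ; combined with 1/f = 1/dₒ + 1/dᵢ this gives dₒ = f·(1 + W/w).
dₒ = 16.1 mm × (1 + 149047/6.17) = 16.1 × 24157.7577 ≈ 388939.900 mm = 388.94 m.

388.9 m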